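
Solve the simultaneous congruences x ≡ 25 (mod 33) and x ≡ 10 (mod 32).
586

Using Chinese Remainder Theorem:
M = 33 × 32 = 1056
M1 = 32, M2 = 33
y1 = 32^(-1) mod 33 = 32
y2 = 33^(-1) mod 32 = 1
x = (25×32×32 + 10×33×1) mod 1056 = 586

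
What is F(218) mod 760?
609

Matrix identity: Q^n = [[F_(n+1), F_n], [F_n, F_(n-1)]] with Q = [[1,1],[1,0]].
n = 218 = 11011010₂. Square-and-multiply, entries mod 760:
Q^1 = [[1,1],[1,0]]
Q^3 = (Q^1)²·Q = [[3,2],[2,1]]
Q^6 = (Q^3)² = [[13,8],[8,5]]
Q^13 = (Q^6)²·Q = [[377,233],[233,144]]
Q^27 = (Q^13)²·Q = [[131,338],[338,553]]
Q^54 = (Q^27)² = [[685,152],[152,533]]
Q^109 = (Q^54)²·Q = [[305,609],[609,456]]
Q^218 = (Q^109)² = [[306,609],[609,457]]
F_218 mod 760 = Q^218[0][1] = 609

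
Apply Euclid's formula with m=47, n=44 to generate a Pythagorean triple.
(273, 4136, 4145)

Euclid's formula: a = m² - n², b = 2mn, c = m² + n²
m = 47, n = 44
a = 47² - 44² = 2209 - 1936 = 273
b = 2 × 47 × 44 = 4136
c = 47² + 44² = 2209 + 1936 = 4145
Verification: 273² + 4136² = 74529 + 17106496 = 17181025 = 4145² ✓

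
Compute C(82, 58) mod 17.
9

Using Lucas' theorem:
Write n=82 and k=58 in base 17:
n in base 17: [4, 14]
k in base 17: [3, 7]
C(82,58) mod 17 = ∏ C(n_i, k_i) mod 17
Digit binomials (mod 17): C(4,3) = 4; C(14,7) = 3432 ≡ 15
Product: 4 × 15 = 60 ≡ 9 (mod 17)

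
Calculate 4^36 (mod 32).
0

Repeated squaring. Binary of 36 = 100100.
4^1 ≡ 4 (mod 32); 4^2 ≡ 16 (mod 32); 4^4 ≡ 0 (mod 32); 4^8 ≡ 0 (mod 32); 4^16 ≡ 0 (mod 32); 4^32 ≡ 0 (mod 32)
4^36 = 4^4 × 4^32 ≡ 0 (mod 32)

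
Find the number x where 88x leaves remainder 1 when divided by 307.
157

gcd(88, 307) = 1, so the inverse exists.
Extended Euclidean algorithm on (307, 88):
307 = 3 × 88 + 43  ⟹  43 = (1)·307 + (-3)·88
88 = 2 × 43 + 2  ⟹  2 = (-2)·307 + (7)·88
43 = 21 × 2 + 1  ⟹  1 = (43)·307 + (-150)·88
So (-150)·88 ≡ 1 (mod 307), i.e. 88^(-1) ≡ -150 ≡ 157 (mod 307).
Check: 88 × 157 = 13816 ≡ 1 (mod 307)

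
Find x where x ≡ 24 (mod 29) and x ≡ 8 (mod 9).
53

Using Chinese Remainder Theorem:
M = 29 × 9 = 261
M1 = 9, M2 = 29
y1 = 9^(-1) mod 29 = 13
y2 = 29^(-1) mod 9 = 5
x = (24×9×13 + 8×29×5) mod 261 = 53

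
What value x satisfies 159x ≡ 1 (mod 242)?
207

gcd(159, 242) = 1, so the inverse exists.
Extended Euclidean algorithm on (242, 159):
242 = 1 × 159 + 83  ⟹  83 = (1)·242 + (-1)·159
159 = 1 × 83 + 76  ⟹  76 = (-1)·242 + (2)·159
83 = 1 × 76 + 7  ⟹  7 = (2)·242 + (-3)·159
76 = 10 × 7 + 6  ⟹  6 = (-21)·242 + (32)·159
7 = 1 × 6 + 1  ⟹  1 = (23)·242 + (-35)·159
So (-35)·159 ≡ 1 (mod 242), i.e. 159^(-1) ≡ -35 ≡ 207 (mod 242).
Check: 159 × 207 = 32913 ≡ 1 (mod 242)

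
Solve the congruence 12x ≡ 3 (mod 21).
x ≡ 2 (mod 7)

gcd(12, 21) = 3, which divides 3, so solutions exist.
Divide through by 3: 4x ≡ 1 (mod 7).
Find 4^(-1) mod 7 by the extended Euclidean algorithm:
7 = 1 × 4 + 3  ⟹  3 = (1)·7 + (-1)·4
4 = 1 × 3 + 1  ⟹  1 = (-1)·7 + (2)·4
So (2)·4 ≡ 1 (mod 7), i.e. 4^(-1) ≡ 2 (mod 7).
x ≡ 2 × 1 = 2 ≡ 2 (mod 7).
Check: 12 × 2 = 24 ≡ 3 (mod 21).
x ≡ 2 (mod 7), giving 3 solutions mod 21.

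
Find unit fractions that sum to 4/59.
1/15 + 1/885

Greedy algorithm:
4/59: ceiling(59/4) = 15, use 1/15
1/885: ceiling(885/1) = 885, use 1/885
Result: 4/59 = 1/15 + 1/885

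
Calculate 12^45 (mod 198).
144

Repeated squaring. Binary of 45 = 101101.
12^1 ≡ 12 (mod 198); 12^2 ≡ 144 (mod 198); 12^4 ≡ 144 (mod 198); 12^8 ≡ 144 (mod 198); 12^16 ≡ 144 (mod 198); 12^32 ≡ 144 (mod 198)
12^45 = 12^1 × 12^4 × 12^8 × 12^32 ≡ 144 (mod 198)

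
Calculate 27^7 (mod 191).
26

Repeated squaring. Binary of 7 = 111.
27^1 ≡ 27 (mod 191); 27^2 ≡ 156 (mod 191); 27^4 ≡ 79 (mod 191)
27^7 = 27^1 × 27^2 × 27^4 ≡ 26 (mod 191)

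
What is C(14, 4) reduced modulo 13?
0

Using Lucas' theorem:
Write n=14 and k=4 in base 13:
n in base 13: [1, 1]
k in base 13: [0, 4]
C(14,4) mod 13 = ∏ C(n_i, k_i) mod 13
Digit binomials (mod 13): C(1,0) = 1; C(1,4) = 0 (k_i > n_i)
Product: 1 × 0 = 0 ≡ 0 (mod 13)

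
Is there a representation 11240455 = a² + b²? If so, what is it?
Not possible

Factorization: 11240455 = 5 × 131^3
By Fermat: n is sum of two squares iff every prime p ≡ 3 (mod 4) appears to even power.
Prime(s) ≡ 3 (mod 4) with odd exponent: [(131, 3)]
Therefore 11240455 cannot be expressed as a² + b².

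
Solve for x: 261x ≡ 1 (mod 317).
300

gcd(261, 317) = 1, so the inverse exists.
Extended Euclidean algorithm on (317, 261):
317 = 1 × 261 + 56  ⟹  56 = (1)·317 + (-1)·261
261 = 4 × 56 + 37  ⟹  37 = (-4)·317 + (5)·261
56 = 1 × 37 + 19  ⟹  19 = (5)·317 + (-6)·261
37 = 1 × 19 + 18  ⟹  18 = (-9)·317 + (11)·261
19 = 1 × 18 + 1  ⟹  1 = (14)·317 + (-17)·261
So (-17)·261 ≡ 1 (mod 317), i.e. 261^(-1) ≡ -17 ≡ 300 (mod 317).
Check: 261 × 300 = 78300 ≡ 1 (mod 317)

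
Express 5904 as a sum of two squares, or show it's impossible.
48² + 60² (a=48, b=60)

Factorization: 5904 = 2^4 × 3^2 × 41
By Fermat: n is sum of two squares iff every prime p ≡ 3 (mod 4) appears to even power.
All primes ≡ 3 (mod 4) appear to even power.
Search a = 0, 1, 2, … for 5904 - a² a perfect square: first hit at a = 48: 5904 - 2304 = 3600 = 60².
5904 = 48² + 60² = 2304 + 3600 ✓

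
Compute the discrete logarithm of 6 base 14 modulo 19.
2

Baby-step giant-step with step n = ⌈√19⌉ = 5.
Baby steps 14^j mod 19 (j:value) for j=0..4: 0:1, 1:14, 2:6, 3:8, 4:17.
h = 6 is already in the table at j=2, so x = 2.
Check: 14^2 ≡ 6 (mod 19).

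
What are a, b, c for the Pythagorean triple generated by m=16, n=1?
(255, 32, 257)

Euclid's formula: a = m² - n², b = 2mn, c = m² + n²
m = 16, n = 1
a = 16² - 1² = 256 - 1 = 255
b = 2 × 16 × 1 = 32
c = 16² + 1² = 256 + 1 = 257
Verification: 255² + 32² = 65025 + 1024 = 66049 = 257² ✓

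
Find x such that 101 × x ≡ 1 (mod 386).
279

gcd(101, 386) = 1, so the inverse exists.
Extended Euclidean algorithm on (386, 101):
386 = 3 × 101 + 83  ⟹  83 = (1)·386 + (-3)·101
101 = 1 × 83 + 18  ⟹  18 = (-1)·386 + (4)·101
83 = 4 × 18 + 11  ⟹  11 = (5)·386 + (-19)·101
18 = 1 × 11 + 7  ⟹  7 = (-6)·386 + (23)·101
11 = 1 × 7 + 4  ⟹  4 = (11)·386 + (-42)·101
7 = 1 × 4 + 3  ⟹  3 = (-17)·386 + (65)·101
4 = 1 × 3 + 1  ⟹  1 = (28)·386 + (-107)·101
So (-107)·101 ≡ 1 (mod 386), i.e. 101^(-1) ≡ -107 ≡ 279 (mod 386).
Check: 101 × 279 = 28179 ≡ 1 (mod 386)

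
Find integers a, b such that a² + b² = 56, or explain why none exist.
Not possible

Factorization: 56 = 2^3 × 7
By Fermat: n is sum of two squares iff every prime p ≡ 3 (mod 4) appears to even power.
Prime(s) ≡ 3 (mod 4) with odd exponent: [(7, 1)]
Therefore 56 cannot be expressed as a² + b².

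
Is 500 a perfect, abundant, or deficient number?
abundant

Proper divisors of 500: sum = 1 + 2 + 4 + 5 + 10 + 20 + 25 + 50 + 100 + 125 + 250 = 592
Since 592 > 500, 500 is abundant.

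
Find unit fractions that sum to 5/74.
1/15 + 1/1110

Greedy algorithm:
5/74: ceiling(74/5) = 15, use 1/15
1/1110: ceiling(1110/1) = 1110, use 1/1110
Result: 5/74 = 1/15 + 1/1110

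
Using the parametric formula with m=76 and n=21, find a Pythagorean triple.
(5335, 3192, 6217)

Euclid's formula: a = m² - n², b = 2mn, c = m² + n²
m = 76, n = 21
a = 76² - 21² = 5776 - 441 = 5335
b = 2 × 76 × 21 = 3192
c = 76² + 21² = 5776 + 441 = 6217
Verification: 5335² + 3192² = 28462225 + 10188864 = 38651089 = 6217² ✓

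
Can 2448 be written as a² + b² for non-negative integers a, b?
12² + 48² (a=12, b=48)

Factorization: 2448 = 2^4 × 3^2 × 17
By Fermat: n is sum of two squares iff every prime p ≡ 3 (mod 4) appears to even power.
All primes ≡ 3 (mod 4) appear to even power.
Search a = 0, 1, 2, … for 2448 - a² a perfect square: first hit at a = 12: 2448 - 144 = 2304 = 48².
2448 = 12² + 48² = 144 + 2304 ✓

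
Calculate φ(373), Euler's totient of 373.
372

373 = 373
φ(n) = n × ∏(1 - 1/p) for each prime p dividing n
φ(373) = 373 × (1 - 1/373) = 372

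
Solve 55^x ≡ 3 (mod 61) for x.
18

Baby-step giant-step with step n = ⌈√61⌉ = 8.
Baby steps 55^j mod 61 (j:value) for j=0..7: 0:1, 1:55, 2:36, 3:28, 4:15, 5:32, 6:52, 7:54.
Giant-step multiplier: 55^(-8) ≡ 55^(60-8) = 55^52 ≡ 16 (mod 61).
Giant steps γ_i = 3·16^i mod 61: γ_0=3, γ_1=48, γ_2=36 (in table at j=2).
x = i·n + j = 2·8 + 2 = 18.
Check: 55^18 ≡ 3 (mod 61).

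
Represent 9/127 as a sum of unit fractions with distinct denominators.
1/15 + 1/239 + 1/65043 + 1/4935625448 + 1/48720797120954775960

Greedy algorithm:
9/127: ceiling(127/9) = 15, use 1/15
8/1905: ceiling(1905/8) = 239, use 1/239
7/455295: ceiling(455295/7) = 65043, use 1/65043
2/9871250895: ceiling(9871250895/2) = 4935625448, use 1/4935625448
1/48720797120954775960: ceiling(48720797120954775960/1) = 48720797120954775960, use 1/48720797120954775960
Result: 9/127 = 1/15 + 1/239 + 1/65043 + 1/4935625448 + 1/48720797120954775960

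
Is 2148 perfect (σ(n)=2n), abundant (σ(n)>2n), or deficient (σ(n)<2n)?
abundant

Proper divisors of 2148: sum = 1 + 2 + 3 + 4 + 6 + 12 + 179 + 358 + 537 + 716 + 1074 = 2892
Since 2892 > 2148, 2148 is abundant.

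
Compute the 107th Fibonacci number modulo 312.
161

Matrix identity: Q^n = [[F_(n+1), F_n], [F_n, F_(n-1)]] with Q = [[1,1],[1,0]].
n = 107 = 1101011₂. Square-and-multiply, entries mod 312:
Q^1 = [[1,1],[1,0]]
Q^3 = (Q^1)²·Q = [[3,2],[2,1]]
Q^6 = (Q^3)² = [[13,8],[8,5]]
Q^13 = (Q^6)²·Q = [[65,233],[233,144]]
Q^26 = (Q^13)² = [[170,25],[25,145]]
Q^53 = (Q^26)²·Q = [[272,197],[197,75]]
Q^107 = (Q^53)²·Q = [[192,161],[161,31]]
F_107 mod 312 = Q^107[0][1] = 161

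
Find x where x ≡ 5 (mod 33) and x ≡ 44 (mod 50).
1094

Using Chinese Remainder Theorem:
M = 33 × 50 = 1650
M1 = 50, M2 = 33
y1 = 50^(-1) mod 33 = 2
y2 = 33^(-1) mod 50 = 47
x = (5×50×2 + 44×33×47) mod 1650 = 1094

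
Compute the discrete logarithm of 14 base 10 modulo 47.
22

Baby-step giant-step with step n = ⌈√47⌉ = 7.
Baby steps 10^j mod 47 (j:value) for j=0..6: 0:1, 1:10, 2:6, 3:13, 4:36, 5:31, 6:28.
Giant-step multiplier: 10^(-7) ≡ 10^(46-7) = 10^39 ≡ 23 (mod 47).
Giant steps γ_i = 14·23^i mod 47: γ_0=14, γ_1=40, γ_2=27, γ_3=10 (in table at j=1).
x = i·n + j = 3·7 + 1 = 22.
Check: 10^22 ≡ 14 (mod 47).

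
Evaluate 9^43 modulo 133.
23

Repeated squaring. Binary of 43 = 101011.
9^1 ≡ 9 (mod 133); 9^2 ≡ 81 (mod 133); 9^4 ≡ 44 (mod 133); 9^8 ≡ 74 (mod 133); 9^16 ≡ 23 (mod 133); 9^32 ≡ 130 (mod 133)
9^43 = 9^1 × 9^2 × 9^8 × 9^32 ≡ 23 (mod 133)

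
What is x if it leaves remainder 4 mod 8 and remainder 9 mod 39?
204

Using Chinese Remainder Theorem:
M = 8 × 39 = 312
M1 = 39, M2 = 8
y1 = 39^(-1) mod 8 = 7
y2 = 8^(-1) mod 39 = 5
x = (4×39×7 + 9×8×5) mod 312 = 204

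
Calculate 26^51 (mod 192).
128

Repeated squaring. Binary of 51 = 110011.
26^1 ≡ 26 (mod 192); 26^2 ≡ 100 (mod 192); 26^4 ≡ 16 (mod 192); 26^8 ≡ 64 (mod 192); 26^16 ≡ 64 (mod 192); 26^32 ≡ 64 (mod 192)
26^51 = 26^1 × 26^2 × 26^16 × 26^32 ≡ 128 (mod 192)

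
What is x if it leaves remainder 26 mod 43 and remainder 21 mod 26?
671

Using Chinese Remainder Theorem:
M = 43 × 26 = 1118
M1 = 26, M2 = 43
y1 = 26^(-1) mod 43 = 5
y2 = 43^(-1) mod 26 = 23
x = (26×26×5 + 21×43×23) mod 1118 = 671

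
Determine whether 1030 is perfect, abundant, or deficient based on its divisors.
deficient

Proper divisors of 1030: sum = 1 + 2 + 5 + 10 + 103 + 206 + 515 = 842
Since 842 < 1030, 1030 is deficient.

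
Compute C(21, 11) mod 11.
1

Using Lucas' theorem:
Write n=21 and k=11 in base 11:
n in base 11: [1, 10]
k in base 11: [1, 0]
C(21,11) mod 11 = ∏ C(n_i, k_i) mod 11
Digit binomials (mod 11): C(1,1) = 1; C(10,0) = 1
Product: 1 × 1 = 1 ≡ 1 (mod 11)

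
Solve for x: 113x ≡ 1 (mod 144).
65

gcd(113, 144) = 1, so the inverse exists.
Extended Euclidean algorithm on (144, 113):
144 = 1 × 113 + 31  ⟹  31 = (1)·144 + (-1)·113
113 = 3 × 31 + 20  ⟹  20 = (-3)·144 + (4)·113
31 = 1 × 20 + 11  ⟹  11 = (4)·144 + (-5)·113
20 = 1 × 11 + 9  ⟹  9 = (-7)·144 + (9)·113
11 = 1 × 9 + 2  ⟹  2 = (11)·144 + (-14)·113
9 = 4 × 2 + 1  ⟹  1 = (-51)·144 + (65)·113
So (65)·113 ≡ 1 (mod 144), i.e. 113^(-1) ≡ 65 (mod 144).
Check: 113 × 65 = 7345 ≡ 1 (mod 144)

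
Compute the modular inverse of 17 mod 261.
215

gcd(17, 261) = 1, so the inverse exists.
Extended Euclidean algorithm on (261, 17):
261 = 15 × 17 + 6  ⟹  6 = (1)·261 + (-15)·17
17 = 2 × 6 + 5  ⟹  5 = (-2)·261 + (31)·17
6 = 1 × 5 + 1  ⟹  1 = (3)·261 + (-46)·17
So (-46)·17 ≡ 1 (mod 261), i.e. 17^(-1) ≡ -46 ≡ 215 (mod 261).
Check: 17 × 215 = 3655 ≡ 1 (mod 261)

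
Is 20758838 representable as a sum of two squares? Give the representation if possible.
Not possible

Factorization: 20758838 = 2 × 29 × 71^3
By Fermat: n is sum of two squares iff every prime p ≡ 3 (mod 4) appears to even power.
Prime(s) ≡ 3 (mod 4) with odd exponent: [(71, 3)]
Therefore 20758838 cannot be expressed as a² + b².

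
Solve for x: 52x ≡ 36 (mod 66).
x ≡ 21 (mod 33)

gcd(52, 66) = 2, which divides 36, so solutions exist.
Divide through by 2: 26x ≡ 18 (mod 33).
Find 26^(-1) mod 33 by the extended Euclidean algorithm:
33 = 1 × 26 + 7  ⟹  7 = (1)·33 + (-1)·26
26 = 3 × 7 + 5  ⟹  5 = (-3)·33 + (4)·26
7 = 1 × 5 + 2  ⟹  2 = (4)·33 + (-5)·26
5 = 2 × 2 + 1  ⟹  1 = (-11)·33 + (14)·26
So (14)·26 ≡ 1 (mod 33), i.e. 26^(-1) ≡ 14 (mod 33).
x ≡ 14 × 18 = 252 ≡ 21 (mod 33).
Check: 52 × 21 = 1092 ≡ 36 (mod 66).
x ≡ 21 (mod 33), giving 2 solutions mod 66.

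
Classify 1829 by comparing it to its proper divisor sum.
deficient

Proper divisors of 1829: sum = 1 + 31 + 59 = 91
Since 91 < 1829, 1829 is deficient.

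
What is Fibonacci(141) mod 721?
9

Matrix identity: Q^n = [[F_(n+1), F_n], [F_n, F_(n-1)]] with Q = [[1,1],[1,0]].
n = 141 = 10001101₂. Square-and-multiply, entries mod 721:
Q^1 = [[1,1],[1,0]]
Q^2 = (Q^1)² = [[2,1],[1,1]]
Q^4 = (Q^2)² = [[5,3],[3,2]]
Q^8 = (Q^4)² = [[34,21],[21,13]]
Q^17 = (Q^8)²·Q = [[421,155],[155,266]]
Q^35 = (Q^17)²·Q = [[605,107],[107,498]]
Q^70 = (Q^35)² = [[391,498],[498,614]]
Q^141 = (Q^70)²·Q = [[125,9],[9,116]]
F_141 mod 721 = Q^141[0][1] = 9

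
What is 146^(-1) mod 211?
198

gcd(146, 211) = 1, so the inverse exists.
Extended Euclidean algorithm on (211, 146):
211 = 1 × 146 + 65  ⟹  65 = (1)·211 + (-1)·146
146 = 2 × 65 + 16  ⟹  16 = (-2)·211 + (3)·146
65 = 4 × 16 + 1  ⟹  1 = (9)·211 + (-13)·146
So (-13)·146 ≡ 1 (mod 211), i.e. 146^(-1) ≡ -13 ≡ 198 (mod 211).
Check: 146 × 198 = 28908 ≡ 1 (mod 211)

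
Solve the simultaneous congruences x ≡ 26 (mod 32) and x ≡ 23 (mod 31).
922

Using Chinese Remainder Theorem:
M = 32 × 31 = 992
M1 = 31, M2 = 32
y1 = 31^(-1) mod 32 = 31
y2 = 32^(-1) mod 31 = 1
x = (26×31×31 + 23×32×1) mod 992 = 922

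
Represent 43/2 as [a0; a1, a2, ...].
[21; 2]

Euclidean algorithm steps:
43 = 21 × 2 + 1
2 = 2 × 1 + 0
Continued fraction: [21; 2]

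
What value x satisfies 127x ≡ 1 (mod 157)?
68

gcd(127, 157) = 1, so the inverse exists.
Extended Euclidean algorithm on (157, 127):
157 = 1 × 127 + 30  ⟹  30 = (1)·157 + (-1)·127
127 = 4 × 30 + 7  ⟹  7 = (-4)·157 + (5)·127
30 = 4 × 7 + 2  ⟹  2 = (17)·157 + (-21)·127
7 = 3 × 2 + 1  ⟹  1 = (-55)·157 + (68)·127
So (68)·127 ≡ 1 (mod 157), i.e. 127^(-1) ≡ 68 (mod 157).
Check: 127 × 68 = 8636 ≡ 1 (mod 157)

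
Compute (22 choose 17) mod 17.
1

Using Lucas' theorem:
Write n=22 and k=17 in base 17:
n in base 17: [1, 5]
k in base 17: [1, 0]
C(22,17) mod 17 = ∏ C(n_i, k_i) mod 17
Digit binomials (mod 17): C(1,1) = 1; C(5,0) = 1
Product: 1 × 1 = 1 ≡ 1 (mod 17)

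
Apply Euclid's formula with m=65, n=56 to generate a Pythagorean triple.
(1089, 7280, 7361)

Euclid's formula: a = m² - n², b = 2mn, c = m² + n²
m = 65, n = 56
a = 65² - 56² = 4225 - 3136 = 1089
b = 2 × 65 × 56 = 7280
c = 65² + 56² = 4225 + 3136 = 7361
Verification: 1089² + 7280² = 1185921 + 52998400 = 54184321 = 7361² ✓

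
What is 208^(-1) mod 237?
49

gcd(208, 237) = 1, so the inverse exists.
Extended Euclidean algorithm on (237, 208):
237 = 1 × 208 + 29  ⟹  29 = (1)·237 + (-1)·208
208 = 7 × 29 + 5  ⟹  5 = (-7)·237 + (8)·208
29 = 5 × 5 + 4  ⟹  4 = (36)·237 + (-41)·208
5 = 1 × 4 + 1  ⟹  1 = (-43)·237 + (49)·208
So (49)·208 ≡ 1 (mod 237), i.e. 208^(-1) ≡ 49 (mod 237).
Check: 208 × 49 = 10192 ≡ 1 (mod 237)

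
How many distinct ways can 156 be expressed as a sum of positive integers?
73232243759

p(n) counts ways to write n as a sum of positive integers (order ignored).
Euler's pentagonal recurrence: p(k) = p(k-1) + p(k-2) - p(k-5) - p(k-7) + p(k-12) + p(k-15) - ... (offsets j(3j∓1)/2, signs ++--, p(0)=1, p(<0)=0).
DP table for k = 0..155: p(0)=1, p(1)=1, p(2)=2, p(3)=3, p(4)=5, p(5)=7, p(6)=11, p(7)=15, p(8)=22, p(9)=30, p(10)=42, p(11)=56, p(12)=77, p(13)=101, p(14)=135, p(15)=176, p(16)=231, p(17)=297, p(18)=385, p(19)=490, p(20)=627, p(21)=792, p(22)=1002, p(23)=1255, p(24)=1575, p(25)=1958, p(26)=2436, p(27)=3010, p(28)=3718, p(29)=4565, p(30)=5604, p(31)=6842, p(32)=8349, p(33)=10143, p(34)=12310, p(35)=14883, p(36)=17977, p(37)=21637, p(38)=26015, p(39)=31185, p(40)=37338, p(41)=44583, p(42)=53174, p(43)=63261, p(44)=75175, p(45)=89134, p(46)=105558, p(47)=124754, p(48)=147273, p(49)=173525, p(50)=204226, p(51)=239943, p(52)=281589, p(53)=329931, p(54)=386155, p(55)=451276, p(56)=526823, p(57)=614154, p(58)=715220, p(59)=831820, p(60)=966467, p(61)=1121505, p(62)=1300156, p(63)=1505499, p(64)=1741630, p(65)=2012558, p(66)=2323520, p(67)=2679689, p(68)=3087735, p(69)=3554345, p(70)=4087968, p(71)=4697205, p(72)=5392783, p(73)=6185689, p(74)=7089500, p(75)=8118264, p(76)=9289091, p(77)=10619863, p(78)=12132164, p(79)=13848650, p(80)=15796476, p(81)=18004327, p(82)=20506255, p(83)=23338469, p(84)=26543660, p(85)=30167357, p(86)=34262962, p(87)=38887673, p(88)=44108109, p(89)=49995925, p(90)=56634173, p(91)=64112359, p(92)=72533807, p(93)=82010177, p(94)=92669720, p(95)=104651419, p(96)=118114304, p(97)=133230930, p(98)=150198136, p(99)=169229875, p(100)=190569292, p(101)=214481126, p(102)=241265379, p(103)=271248950, p(104)=304801365, p(105)=342325709, p(106)=384276336, p(107)=431149389, p(108)=483502844, p(109)=541946240, p(110)=607163746, p(111)=679903203, p(112)=761002156, p(113)=851376628, p(114)=952050665, p(115)=1064144451, p(116)=1188908248, p(117)=1327710076, p(118)=1482074143, p(119)=1653668665, p(120)=1844349560, p(121)=2056148051, p(122)=2291320912, p(123)=2552338241, p(124)=2841940500, p(125)=3163127352, p(126)=3519222692, p(127)=3913864295, p(128)=4351078600, p(129)=4835271870, p(130)=5371315400, p(131)=5964539504, p(132)=6620830889, p(133)=7346629512, p(134)=8149040695, p(135)=9035836076, p(136)=10015581680, p(137)=11097645016, p(138)=12292341831, p(139)=13610949895, p(140)=15065878135, p(141)=16670689208, p(142)=18440293320, p(143)=20390982757, p(144)=22540654445, p(145)=24908858009, p(146)=27517052599, p(147)=30388671978, p(148)=33549419497, p(149)=37027355200, p(150)=40853235313, p(151)=45060624582, p(152)=49686288421, p(153)=54770336324, p(154)=60356673280, p(155)=66493182097.
Final step: p(156) = p(155) + p(154) - p(151) - p(149) + p(144) + p(141) - p(134) - p(130) + p(121) + p(116) - p(105) - p(99) + p(86) + p(79) - p(64) - p(56) + p(39) + p(30) - p(11) - p(1)
= 66493182097 + 60356673280 - 45060624582 - 37027355200 + 22540654445 + 16670689208 - 8149040695 - 5371315400 + 2056148051 + 1188908248 - 342325709 - 169229875 + 34262962 + 13848650 - 1741630 - 526823 + 31185 + 5604 - 56 - 1
= 73232243759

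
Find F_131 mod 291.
14

Matrix identity: Q^n = [[F_(n+1), F_n], [F_n, F_(n-1)]] with Q = [[1,1],[1,0]].
n = 131 = 10000011₂. Square-and-multiply, entries mod 291:
Q^1 = [[1,1],[1,0]]
Q^2 = (Q^1)² = [[2,1],[1,1]]
Q^4 = (Q^2)² = [[5,3],[3,2]]
Q^8 = (Q^4)² = [[34,21],[21,13]]
Q^16 = (Q^8)² = [[142,114],[114,28]]
Q^32 = (Q^16)² = [[277,174],[174,103]]
Q^65 = (Q^32)²·Q = [[271,208],[208,63]]
Q^131 = (Q^65)²·Q = [[228,14],[14,214]]
F_131 mod 291 = Q^131[0][1] = 14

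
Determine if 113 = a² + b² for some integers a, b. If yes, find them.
7² + 8² (a=7, b=8)

Factorization: 113 = 113
By Fermat: n is sum of two squares iff every prime p ≡ 3 (mod 4) appears to even power.
All primes ≡ 3 (mod 4) appear to even power.
Search a = 0, 1, 2, … for 113 - a² a perfect square: first hit at a = 7: 113 - 49 = 64 = 8².
113 = 7² + 8² = 49 + 64 ✓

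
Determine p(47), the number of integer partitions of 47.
124754

p(n) counts ways to write n as a sum of positive integers (order ignored).
Euler's pentagonal recurrence: p(k) = p(k-1) + p(k-2) - p(k-5) - p(k-7) + p(k-12) + p(k-15) - ... (offsets j(3j∓1)/2, signs ++--, p(0)=1, p(<0)=0).
DP table for k = 0..46: p(0)=1, p(1)=1, p(2)=2, p(3)=3, p(4)=5, p(5)=7, p(6)=11, p(7)=15, p(8)=22, p(9)=30, p(10)=42, p(11)=56, p(12)=77, p(13)=101, p(14)=135, p(15)=176, p(16)=231, p(17)=297, p(18)=385, p(19)=490, p(20)=627, p(21)=792, p(22)=1002, p(23)=1255, p(24)=1575, p(25)=1958, p(26)=2436, p(27)=3010, p(28)=3718, p(29)=4565, p(30)=5604, p(31)=6842, p(32)=8349, p(33)=10143, p(34)=12310, p(35)=14883, p(36)=17977, p(37)=21637, p(38)=26015, p(39)=31185, p(40)=37338, p(41)=44583, p(42)=53174, p(43)=63261, p(44)=75175, p(45)=89134, p(46)=105558.
Final step: p(47) = p(46) + p(45) - p(42) - p(40) + p(35) + p(32) - p(25) - p(21) + p(12) + p(7)
= 105558 + 89134 - 53174 - 37338 + 14883 + 8349 - 1958 - 792 + 77 + 15
= 124754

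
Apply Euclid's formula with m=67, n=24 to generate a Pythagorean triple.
(3913, 3216, 5065)

Euclid's formula: a = m² - n², b = 2mn, c = m² + n²
m = 67, n = 24
a = 67² - 24² = 4489 - 576 = 3913
b = 2 × 67 × 24 = 3216
c = 67² + 24² = 4489 + 576 = 5065
Verification: 3913² + 3216² = 15311569 + 10342656 = 25654225 = 5065² ✓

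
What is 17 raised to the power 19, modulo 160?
113

Repeated squaring. Binary of 19 = 10011.
17^1 ≡ 17 (mod 160); 17^2 ≡ 129 (mod 160); 17^4 ≡ 1 (mod 160); 17^8 ≡ 1 (mod 160); 17^16 ≡ 1 (mod 160)
17^19 = 17^1 × 17^2 × 17^16 ≡ 113 (mod 160)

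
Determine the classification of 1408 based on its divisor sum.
abundant

Proper divisors of 1408: sum = 1 + 2 + 4 + 8 + 11 + 16 + 22 + 32 + 44 + 64 + 88 + 128 + 176 + 352 + 704 = 1652
Since 1652 > 1408, 1408 is abundant.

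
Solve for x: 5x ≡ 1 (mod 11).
9

gcd(5, 11) = 1, so the inverse exists.
Extended Euclidean algorithm on (11, 5):
11 = 2 × 5 + 1  ⟹  1 = (1)·11 + (-2)·5
So (-2)·5 ≡ 1 (mod 11), i.e. 5^(-1) ≡ -2 ≡ 9 (mod 11).
Check: 5 × 9 = 45 ≡ 1 (mod 11)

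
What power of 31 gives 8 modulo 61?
57

Baby-step giant-step with step n = ⌈√61⌉ = 8.
Baby steps 31^j mod 61 (j:value) for j=0..7: 0:1, 1:31, 2:46, 3:23, 4:42, 5:21, 6:41, 7:51.
Giant-step multiplier: 31^(-8) ≡ 31^(60-8) = 31^52 ≡ 12 (mod 61).
Giant steps γ_i = 8·12^i mod 61: γ_0=8, γ_1=35, γ_2=54, γ_3=38, γ_4=29, γ_5=43, γ_6=28, γ_7=31 (in table at j=1).
x = i·n + j = 7·8 + 1 = 57.
Check: 31^57 ≡ 8 (mod 61).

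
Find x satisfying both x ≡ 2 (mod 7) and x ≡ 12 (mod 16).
44

Using Chinese Remainder Theorem:
M = 7 × 16 = 112
M1 = 16, M2 = 7
y1 = 16^(-1) mod 7 = 4
y2 = 7^(-1) mod 16 = 7
x = (2×16×4 + 12×7×7) mod 112 = 44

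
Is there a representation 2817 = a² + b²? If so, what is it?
36² + 39² (a=36, b=39)

Factorization: 2817 = 3^2 × 313
By Fermat: n is sum of two squares iff every prime p ≡ 3 (mod 4) appears to even power.
All primes ≡ 3 (mod 4) appear to even power.
Search a = 0, 1, 2, … for 2817 - a² a perfect square: first hit at a = 36: 2817 - 1296 = 1521 = 39².
2817 = 36² + 39² = 1296 + 1521 ✓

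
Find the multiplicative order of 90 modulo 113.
112

113 is prime, so ord(90) divides φ(113) = 112.
Divisors of 112: 1, 2, 4, 7, 8, 14, 16, 28, 56, 112.
Repeated squaring: 90^1 ≡ 90, 90^2 ≡ 77, 90^4 ≡ 53, 90^8 ≡ 97, 90^16 ≡ 30, 90^32 ≡ 109, 90^64 ≡ 16 (mod 113).
Test 90^d mod 113 for each divisor d in increasing order:
90^1 ≡ 90
90^2 ≡ 77
90^4 ≡ 53
90^7 = 90^4·90^2·90^1 ≡ 40
90^8 ≡ 97
90^14 = 90^8·90^4·90^2 ≡ 18
90^16 ≡ 30
90^28 = 90^16·90^8·90^4 ≡ 98
90^56 = 90^32·90^16·90^8 ≡ 112
90^112 = 90^64·90^32·90^16 ≡ 1  ← first divisor giving 1
The order is 112.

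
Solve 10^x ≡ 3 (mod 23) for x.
20

Baby-step giant-step with step n = ⌈√23⌉ = 5.
Baby steps 10^j mod 23 (j:value) for j=0..4: 0:1, 1:10, 2:8, 3:11, 4:18.
Giant-step multiplier: 10^(-5) ≡ 10^(22-5) = 10^17 ≡ 17 (mod 23).
Giant steps γ_i = 3·17^i mod 23: γ_0=3, γ_1=5, γ_2=16, γ_3=19, γ_4=1 (in table at j=0).
x = i·n + j = 4·5 + 0 = 20.
Check: 10^20 ≡ 3 (mod 23).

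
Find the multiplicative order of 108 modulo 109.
2

109 is prime, so ord(108) divides φ(109) = 108.
Divisors of 108: 1, 2, 3, 4, 6, 9, 12, 18, 27, 36, 54, 108.
Repeated squaring: 108^1 ≡ 108, 108^2 ≡ 1, 108^4 ≡ 1, 108^8 ≡ 1, 108^16 ≡ 1, 108^32 ≡ 1, 108^64 ≡ 1 (mod 109).
Test 108^d mod 109 for each divisor d in increasing order:
108^1 ≡ 108
108^2 ≡ 1  ← first divisor giving 1
The order is 2.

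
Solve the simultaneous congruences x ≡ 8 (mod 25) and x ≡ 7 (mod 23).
283

Using Chinese Remainder Theorem:
M = 25 × 23 = 575
M1 = 23, M2 = 25
y1 = 23^(-1) mod 25 = 12
y2 = 25^(-1) mod 23 = 12
x = (8×23×12 + 7×25×12) mod 575 = 283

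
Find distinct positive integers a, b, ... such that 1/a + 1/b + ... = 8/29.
1/4 + 1/39 + 1/4524

Greedy algorithm:
8/29: ceiling(29/8) = 4, use 1/4
3/116: ceiling(116/3) = 39, use 1/39
1/4524: ceiling(4524/1) = 4524, use 1/4524
Result: 8/29 = 1/4 + 1/39 + 1/4524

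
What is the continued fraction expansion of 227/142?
[1; 1, 1, 2, 28]

Euclidean algorithm steps:
227 = 1 × 142 + 85
142 = 1 × 85 + 57
85 = 1 × 57 + 28
57 = 2 × 28 + 1
28 = 28 × 1 + 0
Continued fraction: [1; 1, 1, 2, 28]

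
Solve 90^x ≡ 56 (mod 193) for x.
106

Baby-step giant-step with step n = ⌈√193⌉ = 14.
Baby steps 90^j mod 193 (j:value) for j=0..13: 0:1, 1:90, 2:187, 3:39, 4:36, 5:152, 6:170, 7:53, 8:138, 9:68, 10:137, 11:171, 12:143, 13:132.
Giant-step multiplier: 90^(-14) ≡ 90^(192-14) = 90^178 ≡ 92 (mod 193).
Giant steps γ_i = 56·92^i mod 193: γ_0=56, γ_1=134, γ_2=169, γ_3=108, γ_4=93, γ_5=64, γ_6=98, γ_7=138 (in table at j=8).
x = i·n + j = 7·14 + 8 = 106.
Check: 90^106 ≡ 56 (mod 193).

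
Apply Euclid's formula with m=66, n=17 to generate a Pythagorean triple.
(4067, 2244, 4645)

Euclid's formula: a = m² - n², b = 2mn, c = m² + n²
m = 66, n = 17
a = 66² - 17² = 4356 - 289 = 4067
b = 2 × 66 × 17 = 2244
c = 66² + 17² = 4356 + 289 = 4645
Verification: 4067² + 2244² = 16540489 + 5035536 = 21576025 = 4645² ✓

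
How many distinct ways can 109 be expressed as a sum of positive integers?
541946240

p(n) counts ways to write n as a sum of positive integers (order ignored).
Euler's pentagonal recurrence: p(k) = p(k-1) + p(k-2) - p(k-5) - p(k-7) + p(k-12) + p(k-15) - ... (offsets j(3j∓1)/2, signs ++--, p(0)=1, p(<0)=0).
DP table for k = 0..108: p(0)=1, p(1)=1, p(2)=2, p(3)=3, p(4)=5, p(5)=7, p(6)=11, p(7)=15, p(8)=22, p(9)=30, p(10)=42, p(11)=56, p(12)=77, p(13)=101, p(14)=135, p(15)=176, p(16)=231, p(17)=297, p(18)=385, p(19)=490, p(20)=627, p(21)=792, p(22)=1002, p(23)=1255, p(24)=1575, p(25)=1958, p(26)=2436, p(27)=3010, p(28)=3718, p(29)=4565, p(30)=5604, p(31)=6842, p(32)=8349, p(33)=10143, p(34)=12310, p(35)=14883, p(36)=17977, p(37)=21637, p(38)=26015, p(39)=31185, p(40)=37338, p(41)=44583, p(42)=53174, p(43)=63261, p(44)=75175, p(45)=89134, p(46)=105558, p(47)=124754, p(48)=147273, p(49)=173525, p(50)=204226, p(51)=239943, p(52)=281589, p(53)=329931, p(54)=386155, p(55)=451276, p(56)=526823, p(57)=614154, p(58)=715220, p(59)=831820, p(60)=966467, p(61)=1121505, p(62)=1300156, p(63)=1505499, p(64)=1741630, p(65)=2012558, p(66)=2323520, p(67)=2679689, p(68)=3087735, p(69)=3554345, p(70)=4087968, p(71)=4697205, p(72)=5392783, p(73)=6185689, p(74)=7089500, p(75)=8118264, p(76)=9289091, p(77)=10619863, p(78)=12132164, p(79)=13848650, p(80)=15796476, p(81)=18004327, p(82)=20506255, p(83)=23338469, p(84)=26543660, p(85)=30167357, p(86)=34262962, p(87)=38887673, p(88)=44108109, p(89)=49995925, p(90)=56634173, p(91)=64112359, p(92)=72533807, p(93)=82010177, p(94)=92669720, p(95)=104651419, p(96)=118114304, p(97)=133230930, p(98)=150198136, p(99)=169229875, p(100)=190569292, p(101)=214481126, p(102)=241265379, p(103)=271248950, p(104)=304801365, p(105)=342325709, p(106)=384276336, p(107)=431149389, p(108)=483502844.
Final step: p(109) = p(108) + p(107) - p(104) - p(102) + p(97) + p(94) - p(87) - p(83) + p(74) + p(69) - p(58) - p(52) + p(39) + p(32) - p(17) - p(9)
= 483502844 + 431149389 - 304801365 - 241265379 + 133230930 + 92669720 - 38887673 - 23338469 + 7089500 + 3554345 - 715220 - 281589 + 31185 + 8349 - 297 - 30
= 541946240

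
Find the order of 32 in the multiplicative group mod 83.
82

83 is prime, so ord(32) divides φ(83) = 82.
Divisors of 82: 1, 2, 41, 82.
Repeated squaring: 32^1 ≡ 32, 32^2 ≡ 28, 32^4 ≡ 37, 32^8 ≡ 41, 32^16 ≡ 21, 32^32 ≡ 26, 32^64 ≡ 12 (mod 83).
Test 32^d mod 83 for each divisor d in increasing order:
32^1 ≡ 32
32^2 ≡ 28
32^41 = 32^32·32^8·32^1 ≡ 82
32^82 = 32^64·32^16·32^2 ≡ 1  ← first divisor giving 1
The order is 82.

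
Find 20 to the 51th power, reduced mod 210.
20

Repeated squaring. Binary of 51 = 110011.
20^1 ≡ 20 (mod 210); 20^2 ≡ 190 (mod 210); 20^4 ≡ 190 (mod 210); 20^8 ≡ 190 (mod 210); 20^16 ≡ 190 (mod 210); 20^32 ≡ 190 (mod 210)
20^51 = 20^1 × 20^2 × 20^16 × 20^32 ≡ 20 (mod 210)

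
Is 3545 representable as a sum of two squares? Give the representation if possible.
8² + 59² (a=8, b=59)

Factorization: 3545 = 5 × 709
By Fermat: n is sum of two squares iff every prime p ≡ 3 (mod 4) appears to even power.
All primes ≡ 3 (mod 4) appear to even power.
Search a = 0, 1, 2, … for 3545 - a² a perfect square: first hit at a = 8: 3545 - 64 = 3481 = 59².
3545 = 8² + 59² = 64 + 3481 ✓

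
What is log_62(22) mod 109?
40

Baby-step giant-step with step n = ⌈√109⌉ = 11.
Baby steps 62^j mod 109 (j:value) for j=0..10: 0:1, 1:62, 2:29, 3:54, 4:78, 5:40, 6:82, 7:70, 8:89, 9:68, 10:74.
Giant-step multiplier: 62^(-11) ≡ 62^(108-11) = 62^97 ≡ 11 (mod 109).
Giant steps γ_i = 22·11^i mod 109: γ_0=22, γ_1=24, γ_2=46, γ_3=70 (in table at j=7).
x = i·n + j = 3·11 + 7 = 40.
Check: 62^40 ≡ 22 (mod 109).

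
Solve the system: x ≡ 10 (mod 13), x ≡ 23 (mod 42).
23

Using Chinese Remainder Theorem:
M = 13 × 42 = 546
M1 = 42, M2 = 13
y1 = 42^(-1) mod 13 = 9
y2 = 13^(-1) mod 42 = 13
x = (10×42×9 + 23×13×13) mod 546 = 23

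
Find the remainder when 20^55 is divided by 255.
215

Repeated squaring. Binary of 55 = 110111.
20^1 ≡ 20 (mod 255); 20^2 ≡ 145 (mod 255); 20^4 ≡ 115 (mod 255); 20^8 ≡ 220 (mod 255); 20^16 ≡ 205 (mod 255); 20^32 ≡ 205 (mod 255)
20^55 = 20^1 × 20^2 × 20^4 × 20^16 × 20^32 ≡ 215 (mod 255)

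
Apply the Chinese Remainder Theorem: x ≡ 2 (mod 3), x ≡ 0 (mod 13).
26

Using Chinese Remainder Theorem:
M = 3 × 13 = 39
M1 = 13, M2 = 3
y1 = 13^(-1) mod 3 = 1
y2 = 3^(-1) mod 13 = 9
x = (2×13×1 + 0×3×9) mod 39 = 26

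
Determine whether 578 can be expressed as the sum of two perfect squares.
7² + 23² (a=7, b=23)

Factorization: 578 = 2 × 17^2
By Fermat: n is sum of two squares iff every prime p ≡ 3 (mod 4) appears to even power.
All primes ≡ 3 (mod 4) appear to even power.
Search a = 0, 1, 2, … for 578 - a² a perfect square: first hit at a = 7: 578 - 49 = 529 = 23².
578 = 7² + 23² = 49 + 529 ✓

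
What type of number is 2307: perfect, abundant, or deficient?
deficient

Proper divisors of 2307: sum = 1 + 3 + 769 = 773
Since 773 < 2307, 2307 is deficient.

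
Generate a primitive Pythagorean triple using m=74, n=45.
(3451, 6660, 7501)

Euclid's formula: a = m² - n², b = 2mn, c = m² + n²
m = 74, n = 45
a = 74² - 45² = 5476 - 2025 = 3451
b = 2 × 74 × 45 = 6660
c = 74² + 45² = 5476 + 2025 = 7501
Verification: 3451² + 6660² = 11909401 + 44355600 = 56265001 = 7501² ✓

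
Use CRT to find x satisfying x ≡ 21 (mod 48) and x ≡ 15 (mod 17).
117

Using Chinese Remainder Theorem:
M = 48 × 17 = 816
M1 = 17, M2 = 48
y1 = 17^(-1) mod 48 = 17
y2 = 48^(-1) mod 17 = 11
x = (21×17×17 + 15×48×11) mod 816 = 117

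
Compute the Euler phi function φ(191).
190

191 = 191
φ(n) = n × ∏(1 - 1/p) for each prime p dividing n
φ(191) = 191 × (1 - 1/191) = 190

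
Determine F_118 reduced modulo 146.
87

Matrix identity: Q^n = [[F_(n+1), F_n], [F_n, F_(n-1)]] with Q = [[1,1],[1,0]].
n = 118 = 1110110₂. Square-and-multiply, entries mod 146:
Q^1 = [[1,1],[1,0]]
Q^3 = (Q^1)²·Q = [[3,2],[2,1]]
Q^7 = (Q^3)²·Q = [[21,13],[13,8]]
Q^14 = (Q^7)² = [[26,85],[85,87]]
Q^29 = (Q^14)²·Q = [[132,17],[17,115]]
Q^59 = (Q^29)²·Q = [[12,47],[47,111]]
Q^118 = (Q^59)² = [[17,87],[87,76]]
F_118 mod 146 = Q^118[0][1] = 87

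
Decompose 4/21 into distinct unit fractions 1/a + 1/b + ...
1/6 + 1/42

Greedy algorithm:
4/21: ceiling(21/4) = 6, use 1/6
1/42: ceiling(42/1) = 42, use 1/42
Result: 4/21 = 1/6 + 1/42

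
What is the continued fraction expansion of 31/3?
[10; 3]

Euclidean algorithm steps:
31 = 10 × 3 + 1
3 = 3 × 1 + 0
Continued fraction: [10; 3]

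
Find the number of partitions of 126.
3519222692

p(n) counts ways to write n as a sum of positive integers (order ignored).
Euler's pentagonal recurrence: p(k) = p(k-1) + p(k-2) - p(k-5) - p(k-7) + p(k-12) + p(k-15) - ... (offsets j(3j∓1)/2, signs ++--, p(0)=1, p(<0)=0).
DP table for k = 0..125: p(0)=1, p(1)=1, p(2)=2, p(3)=3, p(4)=5, p(5)=7, p(6)=11, p(7)=15, p(8)=22, p(9)=30, p(10)=42, p(11)=56, p(12)=77, p(13)=101, p(14)=135, p(15)=176, p(16)=231, p(17)=297, p(18)=385, p(19)=490, p(20)=627, p(21)=792, p(22)=1002, p(23)=1255, p(24)=1575, p(25)=1958, p(26)=2436, p(27)=3010, p(28)=3718, p(29)=4565, p(30)=5604, p(31)=6842, p(32)=8349, p(33)=10143, p(34)=12310, p(35)=14883, p(36)=17977, p(37)=21637, p(38)=26015, p(39)=31185, p(40)=37338, p(41)=44583, p(42)=53174, p(43)=63261, p(44)=75175, p(45)=89134, p(46)=105558, p(47)=124754, p(48)=147273, p(49)=173525, p(50)=204226, p(51)=239943, p(52)=281589, p(53)=329931, p(54)=386155, p(55)=451276, p(56)=526823, p(57)=614154, p(58)=715220, p(59)=831820, p(60)=966467, p(61)=1121505, p(62)=1300156, p(63)=1505499, p(64)=1741630, p(65)=2012558, p(66)=2323520, p(67)=2679689, p(68)=3087735, p(69)=3554345, p(70)=4087968, p(71)=4697205, p(72)=5392783, p(73)=6185689, p(74)=7089500, p(75)=8118264, p(76)=9289091, p(77)=10619863, p(78)=12132164, p(79)=13848650, p(80)=15796476, p(81)=18004327, p(82)=20506255, p(83)=23338469, p(84)=26543660, p(85)=30167357, p(86)=34262962, p(87)=38887673, p(88)=44108109, p(89)=49995925, p(90)=56634173, p(91)=64112359, p(92)=72533807, p(93)=82010177, p(94)=92669720, p(95)=104651419, p(96)=118114304, p(97)=133230930, p(98)=150198136, p(99)=169229875, p(100)=190569292, p(101)=214481126, p(102)=241265379, p(103)=271248950, p(104)=304801365, p(105)=342325709, p(106)=384276336, p(107)=431149389, p(108)=483502844, p(109)=541946240, p(110)=607163746, p(111)=679903203, p(112)=761002156, p(113)=851376628, p(114)=952050665, p(115)=1064144451, p(116)=1188908248, p(117)=1327710076, p(118)=1482074143, p(119)=1653668665, p(120)=1844349560, p(121)=2056148051, p(122)=2291320912, p(123)=2552338241, p(124)=2841940500, p(125)=3163127352.
Final step: p(126) = p(125) + p(124) - p(121) - p(119) + p(114) + p(111) - p(104) - p(100) + p(91) + p(86) - p(75) - p(69) + p(56) + p(49) - p(34) - p(26) + p(9) + p(0)
= 3163127352 + 2841940500 - 2056148051 - 1653668665 + 952050665 + 679903203 - 304801365 - 190569292 + 64112359 + 34262962 - 8118264 - 3554345 + 526823 + 173525 - 12310 - 2436 + 30 + 1
= 3519222692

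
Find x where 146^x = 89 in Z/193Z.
15

Baby-step giant-step with step n = ⌈√193⌉ = 14.
Baby steps 146^j mod 193 (j:value) for j=0..13: 0:1, 1:146, 2:86, 3:11, 4:62, 5:174, 6:121, 7:103, 8:177, 9:173, 10:168, 11:17, 12:166, 13:111.
Giant-step multiplier: 146^(-14) ≡ 146^(192-14) = 146^178 ≡ 32 (mod 193).
Giant steps γ_i = 89·32^i mod 193: γ_0=89, γ_1=146 (in table at j=1).
x = i·n + j = 1·14 + 1 = 15.
Check: 146^15 ≡ 89 (mod 193).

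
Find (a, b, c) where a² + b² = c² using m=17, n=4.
(273, 136, 305)

Euclid's formula: a = m² - n², b = 2mn, c = m² + n²
m = 17, n = 4
a = 17² - 4² = 289 - 16 = 273
b = 2 × 17 × 4 = 136
c = 17² + 4² = 289 + 16 = 305
Verification: 273² + 136² = 74529 + 18496 = 93025 = 305² ✓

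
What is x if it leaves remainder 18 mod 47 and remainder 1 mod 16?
65

Using Chinese Remainder Theorem:
M = 47 × 16 = 752
M1 = 16, M2 = 47
y1 = 16^(-1) mod 47 = 3
y2 = 47^(-1) mod 16 = 15
x = (18×16×3 + 1×47×15) mod 752 = 65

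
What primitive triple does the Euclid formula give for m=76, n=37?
(4407, 5624, 7145)

Euclid's formula: a = m² - n², b = 2mn, c = m² + n²
m = 76, n = 37
a = 76² - 37² = 5776 - 1369 = 4407
b = 2 × 76 × 37 = 5624
c = 76² + 37² = 5776 + 1369 = 7145
Verification: 4407² + 5624² = 19421649 + 31629376 = 51051025 = 7145² ✓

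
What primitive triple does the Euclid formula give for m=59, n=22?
(2997, 2596, 3965)

Euclid's formula: a = m² - n², b = 2mn, c = m² + n²
m = 59, n = 22
a = 59² - 22² = 3481 - 484 = 2997
b = 2 × 59 × 22 = 2596
c = 59² + 22² = 3481 + 484 = 3965
Verification: 2997² + 2596² = 8982009 + 6739216 = 15721225 = 3965² ✓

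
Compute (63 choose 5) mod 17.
10

Using Lucas' theorem:
Write n=63 and k=5 in base 17:
n in base 17: [3, 12]
k in base 17: [0, 5]
C(63,5) mod 17 = ∏ C(n_i, k_i) mod 17
Digit binomials (mod 17): C(3,0) = 1; C(12,5) = 792 ≡ 10
Product: 1 × 10 = 10 ≡ 10 (mod 17)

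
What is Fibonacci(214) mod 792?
575

Matrix identity: Q^n = [[F_(n+1), F_n], [F_n, F_(n-1)]] with Q = [[1,1],[1,0]].
n = 214 = 11010110₂. Square-and-multiply, entries mod 792:
Q^1 = [[1,1],[1,0]]
Q^3 = (Q^1)²·Q = [[3,2],[2,1]]
Q^6 = (Q^3)² = [[13,8],[8,5]]
Q^13 = (Q^6)²·Q = [[377,233],[233,144]]
Q^26 = (Q^13)² = [[2,217],[217,577]]
Q^53 = (Q^26)²·Q = [[80,365],[365,507]]
Q^107 = (Q^53)²·Q = [[648,233],[233,415]]
Q^214 = (Q^107)² = [[577,575],[575,2]]
F_214 mod 792 = Q^214[0][1] = 575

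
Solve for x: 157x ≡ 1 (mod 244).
129

gcd(157, 244) = 1, so the inverse exists.
Extended Euclidean algorithm on (244, 157):
244 = 1 × 157 + 87  ⟹  87 = (1)·244 + (-1)·157
157 = 1 × 87 + 70  ⟹  70 = (-1)·244 + (2)·157
87 = 1 × 70 + 17  ⟹  17 = (2)·244 + (-3)·157
70 = 4 × 17 + 2  ⟹  2 = (-9)·244 + (14)·157
17 = 8 × 2 + 1  ⟹  1 = (74)·244 + (-115)·157
So (-115)·157 ≡ 1 (mod 244), i.e. 157^(-1) ≡ -115 ≡ 129 (mod 244).
Check: 157 × 129 = 20253 ≡ 1 (mod 244)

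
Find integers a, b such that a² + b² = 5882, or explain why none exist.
29² + 71² (a=29, b=71)

Factorization: 5882 = 2 × 17 × 173
By Fermat: n is sum of two squares iff every prime p ≡ 3 (mod 4) appears to even power.
All primes ≡ 3 (mod 4) appear to even power.
Search a = 0, 1, 2, … for 5882 - a² a perfect square: first hit at a = 29: 5882 - 841 = 5041 = 71².
5882 = 29² + 71² = 841 + 5041 ✓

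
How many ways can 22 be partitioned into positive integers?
1002

p(n) counts ways to write n as a sum of positive integers (order ignored).
Euler's pentagonal recurrence: p(k) = p(k-1) + p(k-2) - p(k-5) - p(k-7) + p(k-12) + p(k-15) - ... (offsets j(3j∓1)/2, signs ++--, p(0)=1, p(<0)=0).
DP table for k = 0..21: p(0)=1, p(1)=1, p(2)=2, p(3)=3, p(4)=5, p(5)=7, p(6)=11, p(7)=15, p(8)=22, p(9)=30, p(10)=42, p(11)=56, p(12)=77, p(13)=101, p(14)=135, p(15)=176, p(16)=231, p(17)=297, p(18)=385, p(19)=490, p(20)=627, p(21)=792.
Final step: p(22) = p(21) + p(20) - p(17) - p(15) + p(10) + p(7) - p(0)
= 792 + 627 - 297 - 176 + 42 + 15 - 1
= 1002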